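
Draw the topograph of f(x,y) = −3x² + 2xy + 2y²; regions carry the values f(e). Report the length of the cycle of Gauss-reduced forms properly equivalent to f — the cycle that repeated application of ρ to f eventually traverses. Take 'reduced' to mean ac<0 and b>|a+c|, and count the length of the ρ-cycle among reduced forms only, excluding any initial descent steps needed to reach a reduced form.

D = 28, ⌊√D⌋ = 5
river: ρ → (2,2,-3)
river: ρ → (-3,4,1)
river: ρ → (1,4,-3)
river: ρ → (-3,2,2)
ρ-cycle length = 4 (tail of 0 descent steps not counted)

4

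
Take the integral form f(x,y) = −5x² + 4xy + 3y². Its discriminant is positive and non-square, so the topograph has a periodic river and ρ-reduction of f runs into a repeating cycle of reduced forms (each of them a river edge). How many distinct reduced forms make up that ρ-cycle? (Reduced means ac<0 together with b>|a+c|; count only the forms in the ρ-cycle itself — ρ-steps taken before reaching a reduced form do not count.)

D = 76, ⌊√D⌋ = 8
river: ρ → (3,8,-1)
river: ρ → (-1,8,3)
river: ρ → (3,4,-5)
river: ρ → (-5,6,2)
river: ρ → (2,6,-5)
river: ρ → (-5,4,3)
ρ-cycle length = 6 (tail of 0 descent steps not counted)

6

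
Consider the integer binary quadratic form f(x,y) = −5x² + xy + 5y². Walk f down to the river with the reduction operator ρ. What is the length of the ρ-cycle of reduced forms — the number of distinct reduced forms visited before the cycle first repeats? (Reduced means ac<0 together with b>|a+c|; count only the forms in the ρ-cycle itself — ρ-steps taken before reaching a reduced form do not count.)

D = 101, ⌊√D⌋ = 10
river: ρ → (5,9,-1)
river: ρ → (-1,9,5)
river: ρ → (5,1,-5)
river: ρ → (-5,9,1)
river: ρ → (1,9,-5)
river: ρ → (-5,1,5)
ρ-cycle length = 6 (tail of 0 descent steps not counted)

6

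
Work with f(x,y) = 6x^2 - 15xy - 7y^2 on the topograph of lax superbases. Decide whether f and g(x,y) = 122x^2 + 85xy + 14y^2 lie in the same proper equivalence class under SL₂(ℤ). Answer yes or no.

D₁ = 393, D₂ = 393
river cycle of f (length 16): (-7, 15, 6), (6, 9, -13), (-13, 17, 2), (2, 19, -4), (-4, 13, 14), (14, 15, -3), (-3, 15, 14), (14, 13, -4), (-4, 19, 2), (2, 17, -13), … (6 more)
river cycle of g (length 16): (-7, 15, 6), (6, 9, -13), (-13, 17, 2), (2, 19, -4), (-4, 13, 14), (14, 15, -3), (-3, 15, 14), (14, 13, -4), (-4, 19, 2), (2, 17, -13), … (6 more)
cycles coincide ⇒ equivalent

yes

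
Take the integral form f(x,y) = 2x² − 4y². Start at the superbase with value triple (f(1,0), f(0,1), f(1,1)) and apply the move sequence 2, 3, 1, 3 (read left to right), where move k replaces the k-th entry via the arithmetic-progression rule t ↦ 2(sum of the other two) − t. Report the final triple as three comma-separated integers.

start (2,-4,-2) = (f(1,0),f(0,1),f(1,1))
replace slot 2: 2·(2+(-2)) − (-4) = 4 → (2,4,-2)
replace slot 3: 2·(2+4) − (-2) = 14 → (2,4,14)
replace slot 1: 2·(4+14) − 2 = 34 → (34,4,14)
replace slot 3: 2·(34+4) − 14 = 62 → (34,4,62)

34,4,62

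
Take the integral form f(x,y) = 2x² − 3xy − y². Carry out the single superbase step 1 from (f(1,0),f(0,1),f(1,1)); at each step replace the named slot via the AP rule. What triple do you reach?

start (2,-1,-2) = (f(1,0),f(0,1),f(1,1))
replace slot 1: 2·((-1)+(-2)) − 2 = -8 → (-8,-1,-2)

-8,-1,-2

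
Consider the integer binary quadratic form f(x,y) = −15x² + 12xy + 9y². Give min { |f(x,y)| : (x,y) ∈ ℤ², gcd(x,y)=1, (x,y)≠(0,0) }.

river: ρ → (9,24,-3)
river: ρ → (-3,24,9)
river: ρ → (9,12,-15)
river: ρ → (-15,18,6)
river: ρ → (6,18,-15)
river: ρ → (-15,12,9)
closes: descent 0, river 6
min |a| on river = 3

3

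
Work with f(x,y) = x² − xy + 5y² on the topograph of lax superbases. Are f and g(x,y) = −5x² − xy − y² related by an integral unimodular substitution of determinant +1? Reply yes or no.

D₁ = -19, D₂ = -19
f: translate: b→1 (≡-1 mod 2), so (1,-1,5)→(1,1,5)
f: reduced (well bottom): (1,1,5) with a≤c, −a<b≤a
g is negative-definite; reduce −g:
−g: flip: (5,1,1)→(1,-1,5)
−g: translate: b→1 (≡-1 mod 2), so (1,-1,5)→(1,1,5)
−g: reduced (well bottom): (1,1,5) with a≤c, −a<b≤a
flip sign back: reduced form of g is (-1,-1,-5)
reduced forms (1, 1, 5) vs (-1, -1, -5) ⇒ inequivalent

no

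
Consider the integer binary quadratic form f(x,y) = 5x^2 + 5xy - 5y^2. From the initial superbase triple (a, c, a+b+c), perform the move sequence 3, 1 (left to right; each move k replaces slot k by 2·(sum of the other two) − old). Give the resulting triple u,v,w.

start (5,-5,5) = (f(1,0),f(0,1),f(1,1))
replace slot 3: 2·(5+(-5)) − 5 = -5 → (5,-5,-5)
replace slot 1: 2·((-5)+(-5)) − 5 = -25 → (-25,-5,-5)

-25,-5,-5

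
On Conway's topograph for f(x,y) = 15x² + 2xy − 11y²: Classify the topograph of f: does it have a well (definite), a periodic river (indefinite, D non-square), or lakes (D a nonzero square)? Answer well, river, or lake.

D = b²−4ac = 2² − 4·15·(-11) = 664
D > 0 non-square ⇒ indefinite ⇒ periodic river

river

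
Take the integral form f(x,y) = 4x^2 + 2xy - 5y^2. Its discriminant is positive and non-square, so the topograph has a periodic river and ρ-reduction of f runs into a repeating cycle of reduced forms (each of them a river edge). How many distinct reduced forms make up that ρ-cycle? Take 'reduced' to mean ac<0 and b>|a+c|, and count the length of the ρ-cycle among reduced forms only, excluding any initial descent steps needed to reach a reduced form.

D = 84, ⌊√D⌋ = 9
river: ρ → (-5,8,1)
river: ρ → (1,8,-5)
river: ρ → (-5,2,4)
river: ρ → (4,6,-3)
river: ρ → (-3,6,4)
river: ρ → (4,2,-5)
ρ-cycle length = 6 (tail of 0 descent steps not counted)

6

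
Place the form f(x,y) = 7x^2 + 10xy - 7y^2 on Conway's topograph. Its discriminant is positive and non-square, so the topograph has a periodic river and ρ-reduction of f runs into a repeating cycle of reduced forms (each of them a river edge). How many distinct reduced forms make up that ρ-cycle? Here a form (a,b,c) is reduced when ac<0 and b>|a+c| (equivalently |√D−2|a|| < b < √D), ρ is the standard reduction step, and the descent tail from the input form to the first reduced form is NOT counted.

D = 296, ⌊√D⌋ = 17
river: ρ → (-7,4,10)
river: ρ → (10,16,-1)
river: ρ → (-1,16,10)
river: ρ → (10,4,-7)
river: ρ → (-7,10,7)
river: ρ → (7,4,-10)
river: ρ → (-10,16,1)
river: ρ → (1,16,-10)
river: ρ → (-10,4,7)
river: ρ → (7,10,-7)
ρ-cycle length = 10 (tail of 0 descent steps not counted)

10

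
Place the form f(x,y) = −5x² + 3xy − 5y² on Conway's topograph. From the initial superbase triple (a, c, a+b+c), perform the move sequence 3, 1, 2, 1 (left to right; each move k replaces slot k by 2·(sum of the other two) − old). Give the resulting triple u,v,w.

start (-5,-5,-7) = (f(1,0),f(0,1),f(1,1))
replace slot 3: 2·((-5)+(-5)) − (-7) = -13 → (-5,-5,-13)
replace slot 1: 2·((-5)+(-13)) − (-5) = -31 → (-31,-5,-13)
replace slot 2: 2·((-31)+(-13)) − (-5) = -83 → (-31,-83,-13)
replace slot 1: 2·((-83)+(-13)) − (-31) = -161 → (-161,-83,-13)

-161,-83,-13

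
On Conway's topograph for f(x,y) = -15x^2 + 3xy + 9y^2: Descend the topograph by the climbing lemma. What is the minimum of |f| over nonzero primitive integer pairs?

descent: ρ → (9,15,-9)  [lands on river]
river: ρ → (-9,21,3)
river: ρ → (3,21,-9)
river: ρ → (-9,15,9)
river: ρ → (9,21,-3)
river: ρ → (-3,21,9)
closes: descent 1, river 6
min |a| on river = 3

3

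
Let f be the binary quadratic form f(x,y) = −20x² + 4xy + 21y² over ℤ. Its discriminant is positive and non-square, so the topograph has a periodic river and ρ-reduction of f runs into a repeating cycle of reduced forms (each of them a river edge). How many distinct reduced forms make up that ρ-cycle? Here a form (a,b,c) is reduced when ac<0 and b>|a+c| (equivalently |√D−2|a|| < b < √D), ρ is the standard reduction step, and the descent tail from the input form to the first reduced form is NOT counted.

D = 1696, ⌊√D⌋ = 41
river: ρ → (21,38,-3)
river: ρ → (-3,40,8)
river: ρ → (8,40,-3)
river: ρ → (-3,38,21)
river: ρ → (21,4,-20)
river: ρ → (-20,36,5)
river: ρ → (5,34,-27)
river: ρ → (-27,20,12)
river: ρ → (12,28,-19)
river: ρ → (-19,10,21)
river: ρ → (21,32,-8)
river: ρ → (-8,32,21)
river: ρ → (21,10,-19)
river: ρ → (-19,28,12)
river: ρ → (12,20,-27)
river: ρ → (-27,34,5)
river: ρ → (5,36,-20)
river: ρ → (-20,4,21)
ρ-cycle length = 18 (tail of 0 descent steps not counted)

18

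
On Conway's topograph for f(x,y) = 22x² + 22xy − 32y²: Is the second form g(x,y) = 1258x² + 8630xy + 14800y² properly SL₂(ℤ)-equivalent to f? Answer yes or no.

D₁ = 3300, D₂ = 3300
river cycle of f (length 10): (-32, 42, 12), (12, 54, -8), (-8, 42, 48), (48, 54, -2), (-2, 54, 48), (48, 42, -8), (-8, 54, 12), (12, 42, -32), (-32, 22, 22), (22, 22, -32)
river cycle of g (length 10): (22, 22, -32), (-32, 42, 12), (12, 54, -8), (-8, 42, 48), (48, 54, -2), (-2, 54, 48), (48, 42, -8), (-8, 54, 12), (12, 42, -32), (-32, 22, 22)
cycles coincide ⇒ equivalent

yes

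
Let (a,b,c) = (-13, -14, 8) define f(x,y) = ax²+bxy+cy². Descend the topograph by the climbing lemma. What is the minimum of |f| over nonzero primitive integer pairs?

descent: ρ → (8,14,-13)  [lands on river]
river: ρ → (-13,12,9)
river: ρ → (9,24,-1)
river: ρ → (-1,24,9)
river: ρ → (9,12,-13)
river: ρ → (-13,14,8)
river: ρ → (8,18,-9)
river: ρ → (-9,18,8)
closes: descent 1, river 8
min |a| on river = 1

1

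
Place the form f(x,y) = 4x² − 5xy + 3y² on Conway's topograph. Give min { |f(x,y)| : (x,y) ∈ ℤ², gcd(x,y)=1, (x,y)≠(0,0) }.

translate: b→3 (≡-5 mod 8), so (4,-5,3)→(4,3,2)
flip: (4,3,2)→(2,-3,4)
translate: b→1 (≡-3 mod 4), so (2,-3,4)→(2,1,3)
reduced (well bottom): (2,1,3) with a≤c, −a<b≤a
well minimum = a = 2

2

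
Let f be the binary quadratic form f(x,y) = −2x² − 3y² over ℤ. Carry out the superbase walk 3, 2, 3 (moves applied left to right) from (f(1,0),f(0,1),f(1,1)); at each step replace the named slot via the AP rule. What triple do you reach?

start (-2,-3,-5) = (f(1,0),f(0,1),f(1,1))
replace slot 3: 2·((-2)+(-3)) − (-5) = -5 → (-2,-3,-5)
replace slot 2: 2·((-2)+(-5)) − (-3) = -11 → (-2,-11,-5)
replace slot 3: 2·((-2)+(-11)) − (-5) = -21 → (-2,-11,-21)

-2,-11,-21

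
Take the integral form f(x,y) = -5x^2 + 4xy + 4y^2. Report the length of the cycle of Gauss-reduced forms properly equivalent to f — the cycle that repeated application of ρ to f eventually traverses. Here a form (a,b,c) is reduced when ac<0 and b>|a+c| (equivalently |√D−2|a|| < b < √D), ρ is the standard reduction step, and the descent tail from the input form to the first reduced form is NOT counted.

D = 96, ⌊√D⌋ = 9
river: ρ → (4,4,-5)
river: ρ → (-5,6,3)
river: ρ → (3,6,-5)
river: ρ → (-5,4,4)
ρ-cycle length = 4 (tail of 0 descent steps not counted)

4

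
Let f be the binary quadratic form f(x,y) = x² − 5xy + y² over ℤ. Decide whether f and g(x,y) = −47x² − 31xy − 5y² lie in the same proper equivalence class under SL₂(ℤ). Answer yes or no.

D₁ = 21, D₂ = 21
river cycle of f (length 2): (1, 3, -3), (-3, 3, 1)
river cycle of g (length 2): (1, 3, -3), (-3, 3, 1)
cycles coincide ⇒ equivalent

yes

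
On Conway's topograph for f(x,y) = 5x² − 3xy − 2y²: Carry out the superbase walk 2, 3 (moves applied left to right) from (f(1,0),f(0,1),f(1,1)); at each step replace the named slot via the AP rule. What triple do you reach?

start (5,-2,0) = (f(1,0),f(0,1),f(1,1))
replace slot 2: 2·(5+0) − (-2) = 12 → (5,12,0)
replace slot 3: 2·(5+12) − 0 = 34 → (5,12,34)

5,12,34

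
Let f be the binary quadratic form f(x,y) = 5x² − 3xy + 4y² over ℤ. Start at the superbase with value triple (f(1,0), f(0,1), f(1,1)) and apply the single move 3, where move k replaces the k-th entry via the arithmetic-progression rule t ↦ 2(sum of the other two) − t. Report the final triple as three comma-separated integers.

start (5,4,6) = (f(1,0),f(0,1),f(1,1))
replace slot 3: 2·(5+4) − 6 = 12 → (5,4,12)

5,4,12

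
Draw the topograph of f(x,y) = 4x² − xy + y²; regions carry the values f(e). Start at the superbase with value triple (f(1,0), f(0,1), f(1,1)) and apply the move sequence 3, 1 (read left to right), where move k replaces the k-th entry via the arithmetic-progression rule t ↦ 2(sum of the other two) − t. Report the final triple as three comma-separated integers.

start (4,1,4) = (f(1,0),f(0,1),f(1,1))
replace slot 3: 2·(4+1) − 4 = 6 → (4,1,6)
replace slot 1: 2·(1+6) − 4 = 10 → (10,1,6)

10,1,6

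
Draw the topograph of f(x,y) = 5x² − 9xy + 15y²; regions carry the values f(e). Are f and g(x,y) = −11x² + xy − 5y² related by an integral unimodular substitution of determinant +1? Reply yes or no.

D₁ = -219, D₂ = -219
f: translate: b→1 (≡-9 mod 10), so (5,-9,15)→(5,1,11)
f: reduced (well bottom): (5,1,11) with a≤c, −a<b≤a
g is negative-definite; reduce −g:
−g: flip: (11,-1,5)→(5,1,11)
−g: reduced (well bottom): (5,1,11) with a≤c, −a<b≤a
flip sign back: reduced form of g is (-5,-1,-11)
reduced forms (5, 1, 11) vs (-5, -1, -11) ⇒ inequivalent

no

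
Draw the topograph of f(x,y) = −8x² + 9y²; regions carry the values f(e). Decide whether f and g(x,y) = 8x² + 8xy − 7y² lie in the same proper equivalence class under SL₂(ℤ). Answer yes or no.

D₁ = 288, D₂ = 288
river cycle of f (length 2): (-8, 16, 1), (1, 16, -8)
river cycle of g (length 6): (-7, 6, 9), (9, 12, -4), (-4, 12, 9), (9, 6, -7), (-7, 8, 8), (8, 8, -7)
cycles differ ⇒ inequivalent

no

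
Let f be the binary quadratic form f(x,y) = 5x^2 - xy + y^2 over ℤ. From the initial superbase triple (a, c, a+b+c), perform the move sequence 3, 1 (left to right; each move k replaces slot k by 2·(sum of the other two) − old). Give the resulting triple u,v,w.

start (5,1,5) = (f(1,0),f(0,1),f(1,1))
replace slot 3: 2·(5+1) − 5 = 7 → (5,1,7)
replace slot 1: 2·(1+7) − 5 = 11 → (11,1,7)

11,1,7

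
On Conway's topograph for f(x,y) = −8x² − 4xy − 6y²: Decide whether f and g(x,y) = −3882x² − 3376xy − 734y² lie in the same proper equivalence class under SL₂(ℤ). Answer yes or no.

D₁ = -176, D₂ = -176
f is negative-definite; reduce −f:
−f: flip: (8,4,6)→(6,-4,8)
−f: reduced (well bottom): (6,-4,8) with a≤c, −a<b≤a
flip sign back: reduced form of f is (-6,4,-8)
g is negative-definite; reduce −g:
−g: flip: (3882,3376,734)→(734,-3376,3882)
−g: translate: b→-440 (≡-3376 mod 1468), so (734,-3376,3882)→(734,-440,66)
−g: flip: (734,-440,66)→(66,440,734)
−g: translate: b→44 (≡440 mod 132), so (66,440,734)→(66,44,8)
−g: flip: (66,44,8)→(8,-44,66)
−g: translate: b→4 (≡-44 mod 16), so (8,-44,66)→(8,4,6)
−g: flip: (8,4,6)→(6,-4,8)
−g: reduced (well bottom): (6,-4,8) with a≤c, −a<b≤a
flip sign back: reduced form of g is (-6,4,-8)
reduced forms (-6, 4, -8) vs (-6, 4, -8) ⇒ equivalent

yes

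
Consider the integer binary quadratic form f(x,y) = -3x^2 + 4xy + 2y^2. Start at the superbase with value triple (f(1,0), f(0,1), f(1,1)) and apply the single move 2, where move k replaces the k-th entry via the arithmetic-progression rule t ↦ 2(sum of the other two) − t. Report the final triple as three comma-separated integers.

start (-3,2,3) = (f(1,0),f(0,1),f(1,1))
replace slot 2: 2·((-3)+3) − 2 = -2 → (-3,-2,3)

-3,-2,3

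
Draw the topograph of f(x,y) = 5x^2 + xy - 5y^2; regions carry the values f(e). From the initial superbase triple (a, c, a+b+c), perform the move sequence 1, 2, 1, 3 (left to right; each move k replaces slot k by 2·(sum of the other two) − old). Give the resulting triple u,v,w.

start (5,-5,1) = (f(1,0),f(0,1),f(1,1))
replace slot 1: 2·((-5)+1) − 5 = -13 → (-13,-5,1)
replace slot 2: 2·((-13)+1) − (-5) = -19 → (-13,-19,1)
replace slot 1: 2·((-19)+1) − (-13) = -23 → (-23,-19,1)
replace slot 3: 2·((-23)+(-19)) − 1 = -85 → (-23,-19,-85)

-23,-19,-85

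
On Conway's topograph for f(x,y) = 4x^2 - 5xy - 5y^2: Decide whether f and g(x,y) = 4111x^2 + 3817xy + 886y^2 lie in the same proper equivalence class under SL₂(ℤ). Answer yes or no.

D₁ = 105, D₂ = 105
river cycle of f (length 6): (-5, 5, 4), (4, 3, -6), (-6, 9, 1), (1, 9, -6), (-6, 3, 4), (4, 5, -5)
river cycle of g (length 6): (4, 3, -6), (-6, 9, 1), (1, 9, -6), (-6, 3, 4), (4, 5, -5), (-5, 5, 4)
cycles coincide ⇒ equivalent

yes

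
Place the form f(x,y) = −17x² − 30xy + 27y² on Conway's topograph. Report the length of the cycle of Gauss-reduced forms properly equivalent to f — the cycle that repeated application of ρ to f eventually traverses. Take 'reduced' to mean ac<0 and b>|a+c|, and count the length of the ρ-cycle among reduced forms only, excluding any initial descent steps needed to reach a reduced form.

D = 2736, ⌊√D⌋ = 52
descent: ρ → (27,30,-17)  [lands on river]
river: ρ → (-17,38,19)
river: ρ → (19,38,-17)
river: ρ → (-17,30,27)
river: ρ → (27,24,-20)
river: ρ → (-20,16,31)
river: ρ → (31,46,-5)
river: ρ → (-5,44,40)
river: ρ → (40,36,-9)
river: ρ → (-9,36,40)
river: ρ → (40,44,-5)
river: ρ → (-5,46,31)
river: ρ → (31,16,-20)
river: ρ → (-20,24,27)
ρ-cycle length = 14 (tail of 1 descent step not counted)

14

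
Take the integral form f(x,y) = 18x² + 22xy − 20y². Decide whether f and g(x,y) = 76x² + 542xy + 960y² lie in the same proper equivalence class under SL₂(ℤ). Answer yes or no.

D₁ = 1924, D₂ = 1924
river cycle of f (length 30): (-20, 18, 20), (20, 22, -18), (-18, 14, 24), (24, 34, -8), (-8, 30, 32), (32, 34, -6), (-6, 38, 20), (20, 42, -2), (-2, 42, 20), (20, 38, -6), … (20 more)
river cycle of g (length 30): (8, 34, -24), (-24, 14, 18), (18, 22, -20), (-20, 18, 20), (20, 22, -18), (-18, 14, 24), (24, 34, -8), (-8, 30, 32), (32, 34, -6), (-6, 38, 20), … (20 more)
cycles coincide ⇒ equivalent

yes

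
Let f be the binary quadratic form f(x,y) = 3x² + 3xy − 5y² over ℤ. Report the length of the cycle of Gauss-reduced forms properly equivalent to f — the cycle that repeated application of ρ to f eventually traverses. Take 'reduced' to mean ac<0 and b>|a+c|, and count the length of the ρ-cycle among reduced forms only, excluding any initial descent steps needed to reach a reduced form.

D = 69, ⌊√D⌋ = 8
river: ρ → (-5,7,1)
river: ρ → (1,7,-5)
river: ρ → (-5,3,3)
river: ρ → (3,3,-5)
ρ-cycle length = 4 (tail of 0 descent steps not counted)

4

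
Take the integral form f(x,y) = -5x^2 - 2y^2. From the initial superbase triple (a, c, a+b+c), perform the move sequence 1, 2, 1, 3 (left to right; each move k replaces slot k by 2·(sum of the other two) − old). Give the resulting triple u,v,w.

start (-5,-2,-7) = (f(1,0),f(0,1),f(1,1))
replace slot 1: 2·((-2)+(-7)) − (-5) = -13 → (-13,-2,-7)
replace slot 2: 2·((-13)+(-7)) − (-2) = -38 → (-13,-38,-7)
replace slot 1: 2·((-38)+(-7)) − (-13) = -77 → (-77,-38,-7)
replace slot 3: 2·((-77)+(-38)) − (-7) = -223 → (-77,-38,-223)

-77,-38,-223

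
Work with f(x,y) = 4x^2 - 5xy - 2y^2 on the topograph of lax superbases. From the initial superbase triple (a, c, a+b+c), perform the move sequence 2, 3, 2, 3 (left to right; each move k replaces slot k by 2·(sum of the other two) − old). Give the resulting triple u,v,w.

start (4,-2,-3) = (f(1,0),f(0,1),f(1,1))
replace slot 2: 2·(4+(-3)) − (-2) = 4 → (4,4,-3)
replace slot 3: 2·(4+4) − (-3) = 19 → (4,4,19)
replace slot 2: 2·(4+19) − 4 = 42 → (4,42,19)
replace slot 3: 2·(4+42) − 19 = 73 → (4,42,73)

4,42,73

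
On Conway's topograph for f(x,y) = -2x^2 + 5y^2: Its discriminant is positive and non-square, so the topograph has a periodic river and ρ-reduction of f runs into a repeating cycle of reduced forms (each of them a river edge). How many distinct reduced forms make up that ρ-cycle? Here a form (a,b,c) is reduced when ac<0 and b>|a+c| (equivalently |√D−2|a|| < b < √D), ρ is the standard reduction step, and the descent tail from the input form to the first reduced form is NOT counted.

D = 40, ⌊√D⌋ = 6
descent: ρ → (5,0,-2)
descent: ρ → (-2,4,3)  [lands on river]
river: ρ → (3,2,-3)
river: ρ → (-3,4,2)
river: ρ → (2,4,-3)
river: ρ → (-3,2,3)
river: ρ → (3,4,-2)
ρ-cycle length = 6 (tail of 2 descent steps not counted)

6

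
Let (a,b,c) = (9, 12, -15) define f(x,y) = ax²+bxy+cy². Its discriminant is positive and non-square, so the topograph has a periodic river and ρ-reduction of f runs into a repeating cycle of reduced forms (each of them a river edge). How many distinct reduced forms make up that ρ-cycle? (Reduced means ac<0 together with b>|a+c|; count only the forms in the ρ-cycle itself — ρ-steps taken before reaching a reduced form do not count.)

D = 684, ⌊√D⌋ = 26
river: ρ → (-15,18,6)
river: ρ → (6,18,-15)
river: ρ → (-15,12,9)
river: ρ → (9,24,-3)
river: ρ → (-3,24,9)
river: ρ → (9,12,-15)
ρ-cycle length = 6 (tail of 0 descent steps not counted)

6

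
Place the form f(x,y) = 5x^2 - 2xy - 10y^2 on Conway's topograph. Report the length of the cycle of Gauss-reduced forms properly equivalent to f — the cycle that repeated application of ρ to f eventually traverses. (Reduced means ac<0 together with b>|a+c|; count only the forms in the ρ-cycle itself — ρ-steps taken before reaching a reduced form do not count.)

D = 204, ⌊√D⌋ = 14
descent: ρ → (-10,2,5)
descent: ρ → (5,8,-7)  [lands on river]
river: ρ → (-7,6,6)
river: ρ → (6,6,-7)
river: ρ → (-7,8,5)
river: ρ → (5,12,-3)
river: ρ → (-3,12,5)
ρ-cycle length = 6 (tail of 2 descent steps not counted)

6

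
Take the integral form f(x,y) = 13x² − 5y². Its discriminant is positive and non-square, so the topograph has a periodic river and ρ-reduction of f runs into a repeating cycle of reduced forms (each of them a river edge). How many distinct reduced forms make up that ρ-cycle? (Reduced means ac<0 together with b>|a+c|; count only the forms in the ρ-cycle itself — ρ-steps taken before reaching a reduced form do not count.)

D = 260, ⌊√D⌋ = 16
descent: ρ → (-5,10,8)  [lands on river]
river: ρ → (8,6,-7)
river: ρ → (-7,8,7)
river: ρ → (7,6,-8)
river: ρ → (-8,10,5)
river: ρ → (5,10,-8)
river: ρ → (-8,6,7)
river: ρ → (7,8,-7)
river: ρ → (-7,6,8)
river: ρ → (8,10,-5)
ρ-cycle length = 10 (tail of 1 descent step not counted)

10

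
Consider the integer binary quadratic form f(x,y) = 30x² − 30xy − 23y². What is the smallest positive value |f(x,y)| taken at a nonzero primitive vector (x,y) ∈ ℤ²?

descent: ρ → (-23,30,30)  [lands on river]
river: ρ → (30,30,-23)
river: ρ → (-23,16,37)
river: ρ → (37,58,-2)
river: ρ → (-2,58,37)
river: ρ → (37,16,-23)
closes: descent 1, river 6
min |a| on river = 2

2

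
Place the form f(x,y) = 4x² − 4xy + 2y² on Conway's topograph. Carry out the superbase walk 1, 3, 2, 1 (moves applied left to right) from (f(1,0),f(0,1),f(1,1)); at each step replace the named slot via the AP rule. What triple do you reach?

start (4,2,2) = (f(1,0),f(0,1),f(1,1))
replace slot 1: 2·(2+2) − 4 = 4 → (4,2,2)
replace slot 3: 2·(4+2) − 2 = 10 → (4,2,10)
replace slot 2: 2·(4+10) − 2 = 26 → (4,26,10)
replace slot 1: 2·(26+10) − 4 = 68 → (68,26,10)

68,26,10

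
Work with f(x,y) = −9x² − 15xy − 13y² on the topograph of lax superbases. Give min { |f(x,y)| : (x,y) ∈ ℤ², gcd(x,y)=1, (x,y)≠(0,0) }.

translate: b→-3 (≡15 mod 18), so (9,15,13)→(9,-3,7)
flip: (9,-3,7)→(7,3,9)
reduced (well bottom): (7,3,9) with a≤c, −a<b≤a
well minimum |f| = |-7| = 7 (negative-definite)

7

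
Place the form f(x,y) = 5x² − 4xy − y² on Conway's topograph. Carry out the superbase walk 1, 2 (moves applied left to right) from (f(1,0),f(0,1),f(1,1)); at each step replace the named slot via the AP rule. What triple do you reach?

start (5,-1,0) = (f(1,0),f(0,1),f(1,1))
replace slot 1: 2·((-1)+0) − 5 = -7 → (-7,-1,0)
replace slot 2: 2·((-7)+0) − (-1) = -13 → (-7,-13,0)

-7,-13,0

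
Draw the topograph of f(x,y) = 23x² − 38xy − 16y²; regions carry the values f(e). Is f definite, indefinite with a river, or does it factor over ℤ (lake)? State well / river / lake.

D = b²−4ac = (-38)² − 4·23·(-16) = 2916
D = 54² is a perfect square ⇒ form factors over ℤ ⇒ lakes

lake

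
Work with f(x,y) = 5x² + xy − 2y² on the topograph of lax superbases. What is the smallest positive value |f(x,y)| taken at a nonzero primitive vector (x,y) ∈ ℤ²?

descent: ρ → (-2,3,4)  [lands on river]
river: ρ → (4,5,-1)
river: ρ → (-1,5,4)
river: ρ → (4,3,-2)
river: ρ → (-2,5,2)
river: ρ → (2,3,-4)
river: ρ → (-4,5,1)
river: ρ → (1,5,-4)
river: ρ → (-4,3,2)
river: ρ → (2,5,-2)
closes: descent 1, river 10
min |a| on river = 1

1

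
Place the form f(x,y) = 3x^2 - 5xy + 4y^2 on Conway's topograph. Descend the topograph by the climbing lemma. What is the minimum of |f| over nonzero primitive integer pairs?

translate: b→1 (≡-5 mod 6), so (3,-5,4)→(3,1,2)
flip: (3,1,2)→(2,-1,3)
reduced (well bottom): (2,-1,3) with a≤c, −a<b≤a
well minimum = a = 2

2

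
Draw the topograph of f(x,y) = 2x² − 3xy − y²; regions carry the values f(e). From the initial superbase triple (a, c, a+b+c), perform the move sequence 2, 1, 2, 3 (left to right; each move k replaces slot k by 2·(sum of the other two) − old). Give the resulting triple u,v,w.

start (2,-1,-2) = (f(1,0),f(0,1),f(1,1))
replace slot 2: 2·(2+(-2)) − (-1) = 1 → (2,1,-2)
replace slot 1: 2·(1+(-2)) − 2 = -4 → (-4,1,-2)
replace slot 2: 2·((-4)+(-2)) − 1 = -13 → (-4,-13,-2)
replace slot 3: 2·((-4)+(-13)) − (-2) = -32 → (-4,-13,-32)

-4,-13,-32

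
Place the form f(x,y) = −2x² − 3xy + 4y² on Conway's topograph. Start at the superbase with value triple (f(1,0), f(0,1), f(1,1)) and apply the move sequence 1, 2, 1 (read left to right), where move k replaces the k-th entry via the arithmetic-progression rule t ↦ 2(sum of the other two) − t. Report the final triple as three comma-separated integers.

start (-2,4,-1) = (f(1,0),f(0,1),f(1,1))
replace slot 1: 2·(4+(-1)) − (-2) = 8 → (8,4,-1)
replace slot 2: 2·(8+(-1)) − 4 = 10 → (8,10,-1)
replace slot 1: 2·(10+(-1)) − 8 = 10 → (10,10,-1)

10,10,-1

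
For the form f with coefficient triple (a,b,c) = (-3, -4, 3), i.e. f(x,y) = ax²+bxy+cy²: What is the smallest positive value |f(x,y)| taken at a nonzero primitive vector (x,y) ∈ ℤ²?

descent: ρ → (3,4,-3)  [lands on river]
river: ρ → (-3,2,4)
river: ρ → (4,6,-1)
river: ρ → (-1,6,4)
river: ρ → (4,2,-3)
river: ρ → (-3,4,3)
river: ρ → (3,2,-4)
river: ρ → (-4,6,1)
river: ρ → (1,6,-4)
river: ρ → (-4,2,3)
closes: descent 1, river 10
min |a| on river = 1

1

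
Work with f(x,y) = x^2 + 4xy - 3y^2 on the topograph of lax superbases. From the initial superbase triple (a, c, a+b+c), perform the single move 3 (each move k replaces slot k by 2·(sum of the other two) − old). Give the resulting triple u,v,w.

start (1,-3,2) = (f(1,0),f(0,1),f(1,1))
replace slot 3: 2·(1+(-3)) − 2 = -6 → (1,-3,-6)

1,-3,-6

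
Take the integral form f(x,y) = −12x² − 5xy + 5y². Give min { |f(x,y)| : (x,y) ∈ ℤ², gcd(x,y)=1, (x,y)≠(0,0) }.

descent: ρ → (5,15,-2)  [lands on river]
river: ρ → (-2,13,12)
river: ρ → (12,11,-3)
river: ρ → (-3,13,8)
river: ρ → (8,3,-8)
river: ρ → (-8,13,3)
river: ρ → (3,11,-12)
river: ρ → (-12,13,2)
river: ρ → (2,15,-5)
river: ρ → (-5,15,2)
river: ρ → (2,13,-12)
river: ρ → (-12,11,3)
river: ρ → (3,13,-8)
river: ρ → (-8,3,8)
river: ρ → (8,13,-3)
river: ρ → (-3,11,12)
river: ρ → (12,13,-2)
river: ρ → (-2,15,5)
closes: descent 1, river 18
min |a| on river = 2

2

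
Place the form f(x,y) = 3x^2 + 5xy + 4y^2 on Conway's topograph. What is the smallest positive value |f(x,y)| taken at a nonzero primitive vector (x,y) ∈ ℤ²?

translate: b→-1 (≡5 mod 6), so (3,5,4)→(3,-1,2)
flip: (3,-1,2)→(2,1,3)
reduced (well bottom): (2,1,3) with a≤c, −a<b≤a
well minimum = a = 2

2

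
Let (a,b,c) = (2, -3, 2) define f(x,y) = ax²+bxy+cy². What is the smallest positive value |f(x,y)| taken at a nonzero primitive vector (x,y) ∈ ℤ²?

translate: b→1 (≡-3 mod 4), so (2,-3,2)→(2,1,1)
flip: (2,1,1)→(1,-1,2)
translate: b→1 (≡-1 mod 2), so (1,-1,2)→(1,1,2)
reduced (well bottom): (1,1,2) with a≤c, −a<b≤a
well minimum = a = 1

1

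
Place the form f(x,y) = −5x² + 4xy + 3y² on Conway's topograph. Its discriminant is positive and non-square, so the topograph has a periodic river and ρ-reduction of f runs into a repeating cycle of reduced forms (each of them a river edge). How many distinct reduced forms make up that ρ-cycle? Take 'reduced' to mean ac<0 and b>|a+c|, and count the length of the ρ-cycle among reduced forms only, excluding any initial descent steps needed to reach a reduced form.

D = 76, ⌊√D⌋ = 8
river: ρ → (3,8,-1)
river: ρ → (-1,8,3)
river: ρ → (3,4,-5)
river: ρ → (-5,6,2)
river: ρ → (2,6,-5)
river: ρ → (-5,4,3)
ρ-cycle length = 6 (tail of 0 descent steps not counted)

6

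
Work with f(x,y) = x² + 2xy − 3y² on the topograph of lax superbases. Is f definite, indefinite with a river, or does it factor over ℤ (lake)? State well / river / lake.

D = b²−4ac = 2² − 4·1·(-3) = 16
D = 4² is a perfect square ⇒ form factors over ℤ ⇒ lakes

lake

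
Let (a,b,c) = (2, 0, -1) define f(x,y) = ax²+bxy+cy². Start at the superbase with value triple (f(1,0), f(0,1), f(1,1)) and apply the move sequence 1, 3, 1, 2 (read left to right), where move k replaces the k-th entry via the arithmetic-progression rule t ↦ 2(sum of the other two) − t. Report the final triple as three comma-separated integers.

start (2,-1,1) = (f(1,0),f(0,1),f(1,1))
replace slot 1: 2·((-1)+1) − 2 = -2 → (-2,-1,1)
replace slot 3: 2·((-2)+(-1)) − 1 = -7 → (-2,-1,-7)
replace slot 1: 2·((-1)+(-7)) − (-2) = -14 → (-14,-1,-7)
replace slot 2: 2·((-14)+(-7)) − (-1) = -41 → (-14,-41,-7)

-14,-41,-7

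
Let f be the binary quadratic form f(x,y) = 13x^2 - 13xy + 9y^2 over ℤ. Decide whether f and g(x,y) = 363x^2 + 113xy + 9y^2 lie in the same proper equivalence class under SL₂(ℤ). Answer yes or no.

D₁ = -299, D₂ = -299
f: translate: b→13 (≡-13 mod 26), so (13,-13,9)→(13,13,9)
f: flip: (13,13,9)→(9,-13,13)
f: translate: b→5 (≡-13 mod 18), so (9,-13,13)→(9,5,9)
f: reduced (well bottom): (9,5,9) with a≤c, −a<b≤a
g: flip: (363,113,9)→(9,-113,363)
g: translate: b→-5 (≡-113 mod 18), so (9,-113,363)→(9,-5,9)
g: flip: (9,-5,9)→(9,5,9)
g: reduced (well bottom): (9,5,9) with a≤c, −a<b≤a
reduced forms (9, 5, 9) vs (9, 5, 9) ⇒ equivalent

yes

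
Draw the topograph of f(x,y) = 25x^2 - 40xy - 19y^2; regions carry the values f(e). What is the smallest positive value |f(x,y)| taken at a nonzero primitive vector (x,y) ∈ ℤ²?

descent: ρ → (-19,40,25)  [lands on river]
river: ρ → (25,10,-34)
river: ρ → (-34,58,1)
river: ρ → (1,58,-34)
river: ρ → (-34,10,25)
river: ρ → (25,40,-19)
river: ρ → (-19,36,29)
river: ρ → (29,22,-26)
river: ρ → (-26,30,25)
river: ρ → (25,20,-31)
river: ρ → (-31,42,14)
river: ρ → (14,42,-31)
river: ρ → (-31,20,25)
river: ρ → (25,30,-26)
river: ρ → (-26,22,29)
river: ρ → (29,36,-19)
closes: descent 1, river 16
min |a| on river = 1

1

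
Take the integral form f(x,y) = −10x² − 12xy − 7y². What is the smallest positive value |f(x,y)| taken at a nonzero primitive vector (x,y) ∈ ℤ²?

translate: b→-8 (≡12 mod 20), so (10,12,7)→(10,-8,5)
flip: (10,-8,5)→(5,8,10)
translate: b→-2 (≡8 mod 10), so (5,8,10)→(5,-2,7)
reduced (well bottom): (5,-2,7) with a≤c, −a<b≤a
well minimum |f| = |-5| = 5 (negative-definite)

5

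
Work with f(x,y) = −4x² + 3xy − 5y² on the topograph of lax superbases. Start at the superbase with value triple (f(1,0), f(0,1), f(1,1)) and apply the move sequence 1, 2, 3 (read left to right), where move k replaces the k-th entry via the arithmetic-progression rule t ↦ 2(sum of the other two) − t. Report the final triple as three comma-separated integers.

start (-4,-5,-6) = (f(1,0),f(0,1),f(1,1))
replace slot 1: 2·((-5)+(-6)) − (-4) = -18 → (-18,-5,-6)
replace slot 2: 2·((-18)+(-6)) − (-5) = -43 → (-18,-43,-6)
replace slot 3: 2·((-18)+(-43)) − (-6) = -116 → (-18,-43,-116)

-18,-43,-116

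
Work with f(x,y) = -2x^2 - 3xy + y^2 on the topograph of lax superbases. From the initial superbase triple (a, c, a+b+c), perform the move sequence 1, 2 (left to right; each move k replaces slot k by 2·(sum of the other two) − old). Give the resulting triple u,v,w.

start (-2,1,-4) = (f(1,0),f(0,1),f(1,1))
replace slot 1: 2·(1+(-4)) − (-2) = -4 → (-4,1,-4)
replace slot 2: 2·((-4)+(-4)) − 1 = -17 → (-4,-17,-4)

-4,-17,-4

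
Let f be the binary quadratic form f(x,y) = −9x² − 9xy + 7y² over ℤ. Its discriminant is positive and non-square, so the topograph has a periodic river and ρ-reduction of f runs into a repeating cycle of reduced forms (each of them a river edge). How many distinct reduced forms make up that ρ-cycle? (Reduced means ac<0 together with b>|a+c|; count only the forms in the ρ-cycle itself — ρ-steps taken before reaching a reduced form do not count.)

D = 333, ⌊√D⌋ = 18
descent: ρ → (7,9,-9)  [lands on river]
river: ρ → (-9,9,7)
river: ρ → (7,5,-11)
river: ρ → (-11,17,1)
river: ρ → (1,17,-11)
river: ρ → (-11,5,7)
ρ-cycle length = 6 (tail of 1 descent step not counted)

6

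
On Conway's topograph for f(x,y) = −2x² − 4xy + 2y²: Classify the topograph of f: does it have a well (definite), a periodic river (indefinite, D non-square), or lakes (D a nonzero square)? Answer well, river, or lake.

D = b²−4ac = (-4)² − 4·(-2)·2 = 32
D > 0 non-square ⇒ indefinite ⇒ periodic river

river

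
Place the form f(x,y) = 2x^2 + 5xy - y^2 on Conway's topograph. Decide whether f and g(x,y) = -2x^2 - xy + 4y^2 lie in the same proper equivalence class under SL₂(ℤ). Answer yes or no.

D₁ = 33, D₂ = 33
river cycle of f (length 4): (-1, 5, 2), (2, 3, -3), (-3, 3, 2), (2, 5, -1)
river cycle of g (length 4): (-2, 3, 3), (3, 3, -2), (-2, 5, 1), (1, 5, -2)
cycles differ ⇒ inequivalent

no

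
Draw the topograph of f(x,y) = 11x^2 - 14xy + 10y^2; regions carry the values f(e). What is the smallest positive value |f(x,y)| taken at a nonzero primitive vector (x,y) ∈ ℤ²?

translate: b→8 (≡-14 mod 22), so (11,-14,10)→(11,8,7)
flip: (11,8,7)→(7,-8,11)
translate: b→6 (≡-8 mod 14), so (7,-8,11)→(7,6,10)
reduced (well bottom): (7,6,10) with a≤c, −a<b≤a
well minimum = a = 7

7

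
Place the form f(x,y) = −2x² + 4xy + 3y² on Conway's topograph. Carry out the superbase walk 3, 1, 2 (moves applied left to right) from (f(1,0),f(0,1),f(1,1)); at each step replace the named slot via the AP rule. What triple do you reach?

start (-2,3,5) = (f(1,0),f(0,1),f(1,1))
replace slot 3: 2·((-2)+3) − 5 = -3 → (-2,3,-3)
replace slot 1: 2·(3+(-3)) − (-2) = 2 → (2,3,-3)
replace slot 2: 2·(2+(-3)) − 3 = -5 → (2,-5,-3)

2,-5,-3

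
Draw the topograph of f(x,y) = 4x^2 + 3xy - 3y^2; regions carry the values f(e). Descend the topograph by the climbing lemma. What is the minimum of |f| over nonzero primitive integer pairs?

river: ρ → (-3,3,4)
river: ρ → (4,5,-2)
river: ρ → (-2,7,1)
river: ρ → (1,7,-2)
river: ρ → (-2,5,4)
river: ρ → (4,3,-3)
closes: descent 0, river 6
min |a| on river = 1

1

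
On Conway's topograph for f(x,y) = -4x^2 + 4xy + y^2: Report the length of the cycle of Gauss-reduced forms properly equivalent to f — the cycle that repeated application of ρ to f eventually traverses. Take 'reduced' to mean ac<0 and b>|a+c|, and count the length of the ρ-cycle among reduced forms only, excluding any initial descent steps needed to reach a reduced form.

D = 32, ⌊√D⌋ = 5
river: ρ → (1,4,-4)
river: ρ → (-4,4,1)
ρ-cycle length = 2 (tail of 0 descent steps not counted)

2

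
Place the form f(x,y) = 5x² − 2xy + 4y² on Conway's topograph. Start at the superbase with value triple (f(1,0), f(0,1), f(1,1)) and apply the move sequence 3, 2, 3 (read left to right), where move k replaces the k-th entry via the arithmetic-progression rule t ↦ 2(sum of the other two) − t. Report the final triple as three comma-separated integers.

start (5,4,7) = (f(1,0),f(0,1),f(1,1))
replace slot 3: 2·(5+4) − 7 = 11 → (5,4,11)
replace slot 2: 2·(5+11) − 4 = 28 → (5,28,11)
replace slot 3: 2·(5+28) − 11 = 55 → (5,28,55)

5,28,55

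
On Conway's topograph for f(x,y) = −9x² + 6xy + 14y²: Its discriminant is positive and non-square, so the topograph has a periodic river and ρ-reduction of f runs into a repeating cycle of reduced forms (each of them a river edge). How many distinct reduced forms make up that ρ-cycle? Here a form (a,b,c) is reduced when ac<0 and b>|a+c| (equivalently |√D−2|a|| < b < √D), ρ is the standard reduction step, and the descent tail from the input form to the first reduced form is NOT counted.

D = 540, ⌊√D⌋ = 23
river: ρ → (14,22,-1)
river: ρ → (-1,22,14)
river: ρ → (14,6,-9)
river: ρ → (-9,12,11)
river: ρ → (11,10,-10)
river: ρ → (-10,10,11)
river: ρ → (11,12,-9)
river: ρ → (-9,6,14)
ρ-cycle length = 8 (tail of 0 descent steps not counted)

8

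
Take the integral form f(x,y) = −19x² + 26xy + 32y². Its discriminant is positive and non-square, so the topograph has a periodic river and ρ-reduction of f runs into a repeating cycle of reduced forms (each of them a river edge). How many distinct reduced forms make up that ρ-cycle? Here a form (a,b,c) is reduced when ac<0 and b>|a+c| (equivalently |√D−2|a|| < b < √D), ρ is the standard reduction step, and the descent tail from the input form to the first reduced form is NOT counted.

D = 3108, ⌊√D⌋ = 55
river: ρ → (32,38,-13)
river: ρ → (-13,40,29)
river: ρ → (29,18,-24)
river: ρ → (-24,30,23)
river: ρ → (23,16,-31)
river: ρ → (-31,46,8)
river: ρ → (8,50,-19)
river: ρ → (-19,26,32)
ρ-cycle length = 8 (tail of 0 descent steps not counted)

8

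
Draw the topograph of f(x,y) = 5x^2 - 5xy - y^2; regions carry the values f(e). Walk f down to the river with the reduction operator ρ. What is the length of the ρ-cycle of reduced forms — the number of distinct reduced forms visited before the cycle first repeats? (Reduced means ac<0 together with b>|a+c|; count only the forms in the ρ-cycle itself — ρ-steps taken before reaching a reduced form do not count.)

D = 45, ⌊√D⌋ = 6
descent: ρ → (-1,5,5)  [lands on river]
river: ρ → (5,5,-1)
ρ-cycle length = 2 (tail of 1 descent step not counted)

2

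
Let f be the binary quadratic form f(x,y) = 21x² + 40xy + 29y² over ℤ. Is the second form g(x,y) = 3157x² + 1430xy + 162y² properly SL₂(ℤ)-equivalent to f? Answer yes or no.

D₁ = -836, D₂ = -836
f: translate: b→-2 (≡40 mod 42), so (21,40,29)→(21,-2,10)
f: flip: (21,-2,10)→(10,2,21)
f: reduced (well bottom): (10,2,21) with a≤c, −a<b≤a
g: flip: (3157,1430,162)→(162,-1430,3157)
g: translate: b→-134 (≡-1430 mod 324), so (162,-1430,3157)→(162,-134,29)
g: flip: (162,-134,29)→(29,134,162)
g: translate: b→18 (≡134 mod 58), so (29,134,162)→(29,18,10)
g: flip: (29,18,10)→(10,-18,29)
g: translate: b→2 (≡-18 mod 20), so (10,-18,29)→(10,2,21)
g: reduced (well bottom): (10,2,21) with a≤c, −a<b≤a
reduced forms (10, 2, 21) vs (10, 2, 21) ⇒ equivalent

yes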